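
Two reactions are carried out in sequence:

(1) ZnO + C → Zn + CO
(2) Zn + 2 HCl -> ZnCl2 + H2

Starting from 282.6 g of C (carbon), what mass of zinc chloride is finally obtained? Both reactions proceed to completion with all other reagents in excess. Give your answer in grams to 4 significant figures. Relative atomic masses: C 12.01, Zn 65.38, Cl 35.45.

M(C) = 12.01 g/mol.
M(ZnCl2) = 65.38 + 2(35.45) = 136.28 g/mol.
n(C) = 282.60 / 12.01 = 23.530 mol.
Step 1 gives a 1:1 ratio of C to Zn, so n(Zn) = 23.530 mol.
In step 2 the Zn:ZnCl2 ratio is 1:1, so n(ZnCl2) = 23.530 mol.
Mass of ZnCl2 = 23.530 × 136.28 = 3206.7 g.

3207 g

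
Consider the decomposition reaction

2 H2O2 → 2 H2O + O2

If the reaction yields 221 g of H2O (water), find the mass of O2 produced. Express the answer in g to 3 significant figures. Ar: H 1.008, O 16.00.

196 g

M(H2O) = 2(1.008) + 16.00 = 18.016 g/mol.
M(O2) = 2(16.00) = 32.00 g/mol.
n(H2O) = 221.0 g / 18.016 g/mol = 12.27 mol.
From the equation the H2O:O2 mole ratio is 2:1, so n(O2) = 12.27 × 1/2 = 6.133 mol.
Mass of O2 = 6.133 mol × 32.00 g/mol = 196.3 g.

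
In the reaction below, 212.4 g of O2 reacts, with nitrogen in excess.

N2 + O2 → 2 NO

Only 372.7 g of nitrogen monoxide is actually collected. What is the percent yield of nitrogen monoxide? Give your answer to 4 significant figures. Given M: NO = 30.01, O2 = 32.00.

93.55 %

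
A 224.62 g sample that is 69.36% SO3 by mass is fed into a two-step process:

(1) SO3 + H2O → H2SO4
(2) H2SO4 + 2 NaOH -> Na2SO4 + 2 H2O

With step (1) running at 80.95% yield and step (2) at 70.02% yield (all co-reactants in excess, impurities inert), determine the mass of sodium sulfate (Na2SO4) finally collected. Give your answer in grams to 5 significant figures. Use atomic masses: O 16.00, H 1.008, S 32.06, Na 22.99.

156.67 g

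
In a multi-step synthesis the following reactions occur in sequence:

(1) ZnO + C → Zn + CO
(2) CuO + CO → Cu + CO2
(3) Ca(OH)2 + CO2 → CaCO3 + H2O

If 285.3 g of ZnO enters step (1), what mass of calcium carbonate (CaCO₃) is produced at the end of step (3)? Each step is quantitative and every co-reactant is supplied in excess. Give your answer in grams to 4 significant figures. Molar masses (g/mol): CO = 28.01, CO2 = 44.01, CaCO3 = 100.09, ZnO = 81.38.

n(ZnO) = 285.3 / 81.38 = 3.5058 mol.
Reaction (1): ZnO→CO ratio 1:1 ⇒ n(CO) = 3.5058 mol.
Reaction (2): CO→CO2 ratio 1:1 ⇒ n(CO2) = 3.5058 mol.
Reaction (3): CO2→CaCO3 ratio 1:1 ⇒ n(CaCO3) = 3.5058 mol.
Mass of CaCO3 = 3.5058 × 100.09 = 350.89 g.

350.9 g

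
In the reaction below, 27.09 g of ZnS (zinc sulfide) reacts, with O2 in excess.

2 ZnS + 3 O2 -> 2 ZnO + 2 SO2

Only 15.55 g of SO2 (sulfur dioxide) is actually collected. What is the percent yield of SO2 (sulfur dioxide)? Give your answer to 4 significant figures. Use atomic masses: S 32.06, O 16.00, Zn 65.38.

M(ZnS) = 65.38 + 32.06 = 97.44 g/mol.
M(SO2) = 32.06 + 2(16.00) = 64.06 g/mol.
n(ZnS) = 27.090 g / 97.44 g/mol = 0.27802 mol.
From the equation the ZnS:SO2 mole ratio is 2:2, so n(SO2) = 0.27802 × 2/2 = 0.27802 mol.
Mass of SO2 = 0.27802 mol × 64.06 g/mol = 17.810 g.
This is the theoretical yield. Percent yield = 15.55 g / 17.810 g × 100% = 87.312%.

87.31 %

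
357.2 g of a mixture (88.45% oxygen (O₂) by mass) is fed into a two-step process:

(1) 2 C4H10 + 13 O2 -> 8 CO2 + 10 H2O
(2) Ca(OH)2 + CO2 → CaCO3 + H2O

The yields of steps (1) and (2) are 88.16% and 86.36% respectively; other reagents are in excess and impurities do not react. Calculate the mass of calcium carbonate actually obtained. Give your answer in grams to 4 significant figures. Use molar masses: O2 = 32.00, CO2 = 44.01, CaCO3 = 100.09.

463.0 g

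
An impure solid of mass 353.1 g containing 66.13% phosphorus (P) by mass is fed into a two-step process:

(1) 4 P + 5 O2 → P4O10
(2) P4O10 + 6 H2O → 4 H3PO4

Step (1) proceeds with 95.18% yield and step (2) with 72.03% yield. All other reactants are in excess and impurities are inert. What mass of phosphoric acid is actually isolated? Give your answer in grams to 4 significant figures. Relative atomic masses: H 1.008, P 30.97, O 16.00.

Pure P = 353.1 × 0.6613 = 233.51 g.
M(P) = 30.97 g/mol.
M(H3PO4) = 3(1.008) + 30.97 + 4(16.00) = 97.994 g/mol.
n(P) = 233.51 / 30.97 = 7.5397 mol.
Step 1 (P:P4O10 = 4:1): theoretical n(P4O10) = 1.8849 mol; at 95.18% yield, n(P4O10) = 1.7941 mol.
Step 2 (P4O10:H3PO4 = 1:4): theoretical n(H3PO4) = 7.1763 mol, so theoretical mass = 7.1763 × 97.994 = 703.23 g.
At 72.03% yield, actual mass of H3PO4 = 703.23 × 0.7203 = 506.54 g.

506.5 g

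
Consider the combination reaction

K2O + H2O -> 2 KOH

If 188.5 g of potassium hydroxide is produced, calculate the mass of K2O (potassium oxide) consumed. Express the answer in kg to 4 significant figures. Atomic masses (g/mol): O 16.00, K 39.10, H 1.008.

M(KOH) = 39.10 + 16.00 + 1.008 = 56.108 g/mol.
M(K2O) = 2(39.10) + 16.00 = 94.20 g/mol.
n(KOH) = 188.50 g / 56.108 g/mol = 3.3596 mol.
From the equation the KOH:K2O mole ratio is 2:1, so n(K2O) = 3.3596 × 1/2 = 1.6798 mol.
Mass of K2O = 1.6798 mol × 94.20 g/mol = 158.24 g.
Converting to kg: 158.24 g = 0.1582 kg.

0.1582 kg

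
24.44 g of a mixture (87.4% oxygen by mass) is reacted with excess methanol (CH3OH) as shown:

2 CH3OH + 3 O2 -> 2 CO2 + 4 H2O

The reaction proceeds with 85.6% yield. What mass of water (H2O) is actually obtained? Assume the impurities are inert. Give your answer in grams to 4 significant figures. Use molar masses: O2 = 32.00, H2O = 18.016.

13.73 g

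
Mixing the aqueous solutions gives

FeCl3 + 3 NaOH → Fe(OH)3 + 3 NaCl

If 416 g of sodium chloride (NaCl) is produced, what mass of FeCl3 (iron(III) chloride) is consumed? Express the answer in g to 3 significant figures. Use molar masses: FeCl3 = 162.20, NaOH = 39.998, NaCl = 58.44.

385 g

n(NaCl) = 416.0 g / 58.44 g/mol = 7.118 mol.
From the equation the NaCl:FeCl3 mole ratio is 3:1, so n(FeCl3) = 7.118 × 1/3 = 2.373 mol.
Mass of FeCl3 = 2.373 mol × 162.20 g/mol = 384.9 g.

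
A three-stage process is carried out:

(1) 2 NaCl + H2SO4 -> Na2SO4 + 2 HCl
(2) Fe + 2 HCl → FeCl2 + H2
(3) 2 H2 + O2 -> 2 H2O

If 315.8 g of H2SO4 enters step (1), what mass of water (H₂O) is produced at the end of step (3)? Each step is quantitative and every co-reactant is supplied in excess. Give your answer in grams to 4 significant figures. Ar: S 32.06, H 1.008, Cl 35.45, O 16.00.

M(H2SO4) = 2(1.008) + 32.06 + 4(16.00) = 98.076 g/mol.
M(H2O) = 2(1.008) + 16.00 = 18.016 g/mol.
n(H2SO4) = 315.8 / 98.076 = 3.2200 mol.
Reaction (1): H2SO4→HCl ratio 1:2 ⇒ n(HCl) = 6.4399 mol.
Reaction (2): HCl→H2 ratio 2:1 ⇒ n(H2) = 3.2200 mol.
Reaction (3): H2→H2O ratio 2:2 ⇒ n(H2O) = 3.2200 mol.
Mass of H2O = 3.2200 × 18.016 = 58.011 g.

58.01 g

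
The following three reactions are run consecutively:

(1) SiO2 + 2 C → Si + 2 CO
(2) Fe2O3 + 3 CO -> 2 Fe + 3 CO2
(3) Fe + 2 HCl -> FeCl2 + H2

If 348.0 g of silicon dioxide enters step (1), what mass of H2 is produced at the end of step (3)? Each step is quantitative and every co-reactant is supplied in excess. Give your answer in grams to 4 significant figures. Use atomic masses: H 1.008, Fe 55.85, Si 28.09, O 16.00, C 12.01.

15.57 g

M(SiO2) = 28.09 + 2(16.00) = 60.09 g/mol.
M(H2) = 2(1.008) = 2.016 g/mol.
n(SiO2) = 348.0 / 60.09 = 5.7913 mol.
Reaction (1): SiO2→CO ratio 1:2 ⇒ n(CO) = 11.583 mol.
Reaction (2): CO→Fe ratio 3:2 ⇒ n(Fe) = 7.7218 mol.
Reaction (3): Fe→H2 ratio 1:1 ⇒ n(H2) = 7.7218 mol.
Mass of H2 = 7.7218 × 2.016 = 15.567 g.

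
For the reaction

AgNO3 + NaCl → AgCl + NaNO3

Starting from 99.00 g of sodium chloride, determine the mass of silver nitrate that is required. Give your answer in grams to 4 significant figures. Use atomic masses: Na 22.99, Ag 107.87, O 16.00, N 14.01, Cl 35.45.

M(NaCl) = 22.99 + 35.45 = 58.44 g/mol.
M(AgNO3) = 107.87 + 14.01 + 3(16.00) = 169.88 g/mol.
n(NaCl) = 99.000 g / 58.44 g/mol = 1.6940 mol.
From the equation the NaCl:AgNO3 mole ratio is 1:1, so n(AgNO3) = 1.6940 × 1/1 = 1.6940 mol.
Mass of AgNO3 = 1.6940 mol × 169.88 g/mol = 287.78 g.

287.8 g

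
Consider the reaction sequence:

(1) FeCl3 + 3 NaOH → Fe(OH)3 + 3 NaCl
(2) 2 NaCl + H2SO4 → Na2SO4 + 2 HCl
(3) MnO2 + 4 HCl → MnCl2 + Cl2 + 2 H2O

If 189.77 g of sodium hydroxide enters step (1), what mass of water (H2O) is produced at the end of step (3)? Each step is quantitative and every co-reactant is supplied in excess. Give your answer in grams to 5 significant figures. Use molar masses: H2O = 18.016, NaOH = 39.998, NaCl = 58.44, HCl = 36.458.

n(NaOH) = 189.77 / 39.998 = 4.74449 mol.
Reaction (1): NaOH→NaCl ratio 3:3 ⇒ n(NaCl) = 4.74449 mol.
Reaction (2): NaCl→HCl ratio 2:2 ⇒ n(HCl) = 4.74449 mol.
Reaction (3): HCl→H2O ratio 4:2 ⇒ n(H2O) = 2.37224 mol.
Mass of H2O = 2.37224 × 18.016 = 42.7383 g.

42.738 g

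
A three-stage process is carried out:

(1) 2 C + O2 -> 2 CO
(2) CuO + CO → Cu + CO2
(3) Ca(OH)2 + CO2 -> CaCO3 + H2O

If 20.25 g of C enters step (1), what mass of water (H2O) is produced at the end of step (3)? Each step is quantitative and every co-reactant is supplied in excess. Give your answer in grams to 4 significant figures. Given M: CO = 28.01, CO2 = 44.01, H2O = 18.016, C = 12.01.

30.38 g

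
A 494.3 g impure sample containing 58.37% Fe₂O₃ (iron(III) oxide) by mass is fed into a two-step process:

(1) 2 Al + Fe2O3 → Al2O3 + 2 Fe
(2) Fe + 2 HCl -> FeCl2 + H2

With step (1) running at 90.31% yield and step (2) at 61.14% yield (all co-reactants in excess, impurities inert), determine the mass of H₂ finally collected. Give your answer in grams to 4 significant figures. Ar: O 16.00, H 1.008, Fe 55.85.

4.022 g

Pure Fe2O3 = 494.3 × 0.5837 = 288.52 g.
M(Fe2O3) = 2(55.85) + 3(16.00) = 159.70 g/mol.
M(H2) = 2(1.008) = 2.016 g/mol.
n(Fe2O3) = 288.52 / 159.70 = 1.8067 mol.
Step 1 (Fe2O3:Fe = 1:2): theoretical n(Fe) = 3.6133 mol; at 90.31% yield, n(Fe) = 3.2632 mol.
Step 2 (Fe:H2 = 1:1): theoretical n(H2) = 3.2632 mol, so theoretical mass = 3.2632 × 2.016 = 6.5786 g.
At 61.14% yield, actual mass of H2 = 6.5786 × 0.6114 = 4.0221 g.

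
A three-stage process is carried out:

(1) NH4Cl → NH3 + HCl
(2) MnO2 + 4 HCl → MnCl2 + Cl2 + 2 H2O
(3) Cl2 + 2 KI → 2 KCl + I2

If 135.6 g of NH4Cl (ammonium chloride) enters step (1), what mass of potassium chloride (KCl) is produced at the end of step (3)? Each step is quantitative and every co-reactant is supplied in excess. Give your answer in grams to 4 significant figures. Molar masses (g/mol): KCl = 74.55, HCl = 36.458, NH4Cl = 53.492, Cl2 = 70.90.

94.49 g

n(NH4Cl) = 135.6 / 53.492 = 2.5350 mol.
Reaction (1): NH4Cl→HCl ratio 1:1 ⇒ n(HCl) = 2.5350 mol.
Reaction (2): HCl→Cl2 ratio 4:1 ⇒ n(Cl2) = 0.63374 mol.
Reaction (3): Cl2→KCl ratio 1:2 ⇒ n(KCl) = 1.2675 mol.
Mass of KCl = 1.2675 × 74.55 = 94.491 g.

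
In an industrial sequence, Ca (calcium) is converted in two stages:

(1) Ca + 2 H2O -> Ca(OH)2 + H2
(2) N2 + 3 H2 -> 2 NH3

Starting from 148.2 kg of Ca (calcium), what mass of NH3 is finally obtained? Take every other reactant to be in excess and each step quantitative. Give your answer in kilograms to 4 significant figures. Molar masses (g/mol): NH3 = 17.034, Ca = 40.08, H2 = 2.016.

148.2 kg = 148200 g.
n(Ca) = 148200 / 40.08 = 3697.6 mol.
Step 1 gives a 1:1 ratio of Ca to H2, so n(H2) = 3697.6 mol.
In step 2 the H2:NH3 ratio is 3:2, so n(NH3) = 2465.1 mol.
Mass of NH3 = 2465.1 × 17.034 = 41990 g = 41.99 kg.

41.99 kg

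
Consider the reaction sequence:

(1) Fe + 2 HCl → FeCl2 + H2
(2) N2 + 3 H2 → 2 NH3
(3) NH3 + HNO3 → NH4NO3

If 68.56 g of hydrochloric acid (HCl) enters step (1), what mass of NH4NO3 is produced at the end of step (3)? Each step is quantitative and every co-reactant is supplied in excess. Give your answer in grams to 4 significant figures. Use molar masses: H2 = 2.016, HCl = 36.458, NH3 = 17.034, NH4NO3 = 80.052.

50.18 g

n(HCl) = 68.56 / 36.458 = 1.8805 mol.
Reaction (1): HCl→H2 ratio 2:1 ⇒ n(H2) = 0.94026 mol.
Reaction (2): H2→NH3 ratio 3:2 ⇒ n(NH3) = 0.62684 mol.
Reaction (3): NH3→NH4NO3 ratio 1:1 ⇒ n(NH4NO3) = 0.62684 mol.
Mass of NH4NO3 = 0.62684 × 80.052 = 50.180 g.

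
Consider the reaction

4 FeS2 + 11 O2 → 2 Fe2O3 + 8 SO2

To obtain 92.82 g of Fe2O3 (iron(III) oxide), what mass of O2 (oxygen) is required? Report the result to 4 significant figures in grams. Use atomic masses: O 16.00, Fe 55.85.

M(Fe2O3) = 2(55.85) + 3(16.00) = 159.70 g/mol.
M(O2) = 2(16.00) = 32.00 g/mol.
n(Fe2O3) = 92.820 g / 159.70 g/mol = 0.58121 mol.
From the equation the Fe2O3:O2 mole ratio is 2:11, so n(O2) = 0.58121 × 11/2 = 3.1967 mol.
Mass of O2 = 3.1967 mol × 32.00 g/mol = 102.29 g.

102.3 g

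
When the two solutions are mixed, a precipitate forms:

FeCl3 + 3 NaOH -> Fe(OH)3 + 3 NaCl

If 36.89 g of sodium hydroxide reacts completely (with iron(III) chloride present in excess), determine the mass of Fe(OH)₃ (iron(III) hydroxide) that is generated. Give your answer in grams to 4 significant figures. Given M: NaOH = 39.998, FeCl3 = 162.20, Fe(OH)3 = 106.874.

32.86 g

n(NaOH) = 36.890 g / 39.998 g/mol = 0.92230 mol.
From the equation the NaOH:Fe(OH)3 mole ratio is 3:1, so n(Fe(OH)3) = 0.92230 × 1/3 = 0.30743 mol.
Mass of Fe(OH)3 = 0.30743 mol × 106.874 g/mol = 32.856 g.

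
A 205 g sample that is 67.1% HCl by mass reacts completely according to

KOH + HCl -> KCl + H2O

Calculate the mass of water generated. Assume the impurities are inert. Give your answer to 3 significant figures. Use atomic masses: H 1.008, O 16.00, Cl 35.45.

68.0 g

Mass of pure HCl = 205 g × 0.671 = 137.6 g.
M(HCl) = 1.008 + 35.45 = 36.458 g/mol.
M(H2O) = 2(1.008) + 16.00 = 18.016 g/mol.
n(HCl) = 137.6 g / 36.458 g/mol = 3.773 mol.
From the equation the HCl:H2O mole ratio is 1:1, so n(H2O) = 3.773 × 1/1 = 3.773 mol.
Mass of H2O = 3.773 mol × 18.016 g/mol = 67.97 g.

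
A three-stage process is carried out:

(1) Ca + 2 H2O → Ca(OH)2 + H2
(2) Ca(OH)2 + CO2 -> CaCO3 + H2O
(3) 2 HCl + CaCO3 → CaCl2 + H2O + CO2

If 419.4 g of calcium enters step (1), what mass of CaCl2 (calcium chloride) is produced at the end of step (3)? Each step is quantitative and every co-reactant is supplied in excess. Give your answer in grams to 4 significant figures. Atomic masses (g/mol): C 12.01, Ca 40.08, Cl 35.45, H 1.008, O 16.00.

M(Ca) = 40.08 g/mol.
M(CaCl2) = 40.08 + 2(35.45) = 110.98 g/mol.
n(Ca) = 419.4 / 40.08 = 10.464 mol.
Reaction (1): Ca→Ca(OH)2 ratio 1:1 ⇒ n(Ca(OH)2) = 10.464 mol.
Reaction (2): Ca(OH)2→CaCO3 ratio 1:1 ⇒ n(CaCO3) = 10.464 mol.
Reaction (3): CaCO3→CaCl2 ratio 1:1 ⇒ n(CaCl2) = 10.464 mol.
Mass of CaCl2 = 10.464 × 110.98 = 1161.3 g.

1161 g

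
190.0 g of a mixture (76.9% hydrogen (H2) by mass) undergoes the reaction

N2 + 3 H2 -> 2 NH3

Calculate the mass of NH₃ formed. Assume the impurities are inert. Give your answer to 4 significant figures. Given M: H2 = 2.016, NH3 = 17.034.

Mass of pure H2 = 190.0 g × 0.769 = 146.11 g.
n(H2) = 146.11 g / 2.016 g/mol = 72.475 mol.
From the equation the H2:NH3 mole ratio is 3:2, so n(NH3) = 72.475 × 2/3 = 48.317 mol.
Mass of NH3 = 48.317 mol × 17.034 g/mol = 823.03 g.

823.0 g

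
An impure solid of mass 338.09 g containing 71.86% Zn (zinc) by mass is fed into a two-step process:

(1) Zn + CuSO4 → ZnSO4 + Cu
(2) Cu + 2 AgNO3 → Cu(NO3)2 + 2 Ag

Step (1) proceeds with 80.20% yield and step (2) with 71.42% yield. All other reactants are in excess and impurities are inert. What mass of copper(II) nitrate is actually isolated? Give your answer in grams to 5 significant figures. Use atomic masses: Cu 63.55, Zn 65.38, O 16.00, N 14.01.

Pure Zn = 338.09 × 0.7186 = 242.951 g.
M(Zn) = 65.38 g/mol.
M(Cu(NO3)2) = 63.55 + 2(14.01) + 6(16.00) = 187.57 g/mol.
n(Zn) = 242.951 / 65.38 = 3.71599 mol.
Step 1 (Zn:Cu = 1:1): theoretical n(Cu) = 3.71599 mol; at 80.20% yield, n(Cu) = 2.98022 mol.
Step 2 (Cu:Cu(NO3)2 = 1:1): theoretical n(Cu(NO3)2) = 2.98022 mol, so theoretical mass = 2.98022 × 187.57 = 559.001 g.
At 71.42% yield, actual mass of Cu(NO3)2 = 559.001 × 0.7142 = 399.238 g.

399.24 g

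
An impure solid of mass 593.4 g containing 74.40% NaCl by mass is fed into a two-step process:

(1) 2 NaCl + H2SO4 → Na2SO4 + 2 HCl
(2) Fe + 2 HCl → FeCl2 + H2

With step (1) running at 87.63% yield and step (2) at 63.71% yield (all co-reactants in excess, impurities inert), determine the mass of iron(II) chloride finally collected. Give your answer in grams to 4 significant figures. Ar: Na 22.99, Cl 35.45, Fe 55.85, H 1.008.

Pure NaCl = 593.4 × 0.7440 = 441.49 g.
M(NaCl) = 22.99 + 35.45 = 58.44 g/mol.
M(FeCl2) = 55.85 + 2(35.45) = 126.75 g/mol.
n(NaCl) = 441.49 / 58.44 = 7.5546 mol.
Step 1 (NaCl:HCl = 2:2): theoretical n(HCl) = 7.5546 mol; at 87.63% yield, n(HCl) = 6.6201 mol.
Step 2 (HCl:FeCl2 = 2:1): theoretical n(FeCl2) = 3.3100 mol, so theoretical mass = 3.3100 × 126.75 = 419.55 g.
At 63.71% yield, actual mass of FeCl2 = 419.55 × 0.6371 = 267.29 g.

267.3 g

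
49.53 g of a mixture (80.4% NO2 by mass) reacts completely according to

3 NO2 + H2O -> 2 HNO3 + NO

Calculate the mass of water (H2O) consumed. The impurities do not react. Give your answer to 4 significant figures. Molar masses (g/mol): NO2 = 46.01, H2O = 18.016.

Mass of pure NO2 = 49.53 g × 0.804 = 39.822 g.
n(NO2) = 39.822 g / 46.01 g/mol = 0.86551 mol.
From the equation the NO2:H2O mole ratio is 3:1, so n(H2O) = 0.86551 × 1/3 = 0.28850 mol.
Mass of H2O = 0.28850 mol × 18.016 g/mol = 5.1977 g.

5.198 g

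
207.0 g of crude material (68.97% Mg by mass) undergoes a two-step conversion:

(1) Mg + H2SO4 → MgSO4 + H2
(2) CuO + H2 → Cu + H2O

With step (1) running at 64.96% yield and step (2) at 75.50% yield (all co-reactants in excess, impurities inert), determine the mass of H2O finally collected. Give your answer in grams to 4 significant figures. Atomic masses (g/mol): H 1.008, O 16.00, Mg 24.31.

Pure Mg = 207.0 × 0.6897 = 142.77 g.
M(Mg) = 24.31 g/mol.
M(H2O) = 2(1.008) + 16.00 = 18.016 g/mol.
n(Mg) = 142.77 / 24.31 = 5.8728 mol.
Step 1 (Mg:H2 = 1:1): theoretical n(H2) = 5.8728 mol; at 64.96% yield, n(H2) = 3.8150 mol.
Step 2 (H2:H2O = 1:1): theoretical n(H2O) = 3.8150 mol, so theoretical mass = 3.8150 × 18.016 = 68.731 g.
At 75.50% yield, actual mass of H2O = 68.731 × 0.7550 = 51.892 g.

51.89 g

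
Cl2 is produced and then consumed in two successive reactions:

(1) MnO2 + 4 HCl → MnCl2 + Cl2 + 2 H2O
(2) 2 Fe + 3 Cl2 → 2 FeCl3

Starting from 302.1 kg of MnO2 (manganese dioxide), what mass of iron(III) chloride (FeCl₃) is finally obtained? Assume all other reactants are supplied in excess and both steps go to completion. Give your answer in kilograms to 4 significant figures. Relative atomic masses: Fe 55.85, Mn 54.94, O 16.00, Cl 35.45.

M(MnO2) = 54.94 + 2(16.00) = 86.94 g/mol.
M(FeCl3) = 55.85 + 3(35.45) = 162.20 g/mol.
302.1 kg = 302100 g.
n(MnO2) = 302100 / 86.94 = 3474.8 mol.
Step 1 gives a 1:1 ratio of MnO2 to Cl2, so n(Cl2) = 3474.8 mol.
In step 2 the Cl2:FeCl3 ratio is 3:2, so n(FeCl3) = 2316.5 mol.
Mass of FeCl3 = 2316.5 × 162.20 = 375740 g = 375.7 kg.

375.7 kg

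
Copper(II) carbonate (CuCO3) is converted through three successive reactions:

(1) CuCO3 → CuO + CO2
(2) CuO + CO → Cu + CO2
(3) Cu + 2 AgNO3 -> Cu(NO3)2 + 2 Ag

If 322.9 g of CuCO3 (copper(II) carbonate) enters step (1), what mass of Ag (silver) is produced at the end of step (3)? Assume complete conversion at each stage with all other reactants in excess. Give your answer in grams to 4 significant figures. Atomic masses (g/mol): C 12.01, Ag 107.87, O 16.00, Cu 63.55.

563.8 g

M(CuCO3) = 63.55 + 12.01 + 3(16.00) = 123.56 g/mol.
M(Ag) = 107.87 g/mol.
n(CuCO3) = 322.9 / 123.56 = 2.6133 mol.
Reaction (1): CuCO3→CuO ratio 1:1 ⇒ n(CuO) = 2.6133 mol.
Reaction (2): CuO→Cu ratio 1:1 ⇒ n(Cu) = 2.6133 mol.
Reaction (3): Cu→Ag ratio 1:2 ⇒ n(Ag) = 5.2266 mol.
Mass of Ag = 5.2266 × 107.87 = 563.79 g.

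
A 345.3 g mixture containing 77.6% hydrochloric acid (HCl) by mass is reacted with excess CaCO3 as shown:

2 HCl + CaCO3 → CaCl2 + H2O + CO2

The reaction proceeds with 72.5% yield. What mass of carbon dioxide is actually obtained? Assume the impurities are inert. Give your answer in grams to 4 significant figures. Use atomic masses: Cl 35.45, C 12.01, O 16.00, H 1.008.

Pure HCl available = 345.3 g × 0.776 = 267.95 g.
M(HCl) = 1.008 + 35.45 = 36.458 g/mol.
M(CO2) = 12.01 + 2(16.00) = 44.01 g/mol.
n(HCl) = 267.95 g / 36.458 g/mol = 7.3496 mol.
From the equation the HCl:CO2 mole ratio is 2:1, so n(CO2) = 7.3496 × 1/2 = 3.6748 mol.
Mass of CO2 = 3.6748 mol × 44.01 g/mol = 161.73 g.
Actual mass collected = 161.73 g × 0.725 = 117.25 g.

117.3 g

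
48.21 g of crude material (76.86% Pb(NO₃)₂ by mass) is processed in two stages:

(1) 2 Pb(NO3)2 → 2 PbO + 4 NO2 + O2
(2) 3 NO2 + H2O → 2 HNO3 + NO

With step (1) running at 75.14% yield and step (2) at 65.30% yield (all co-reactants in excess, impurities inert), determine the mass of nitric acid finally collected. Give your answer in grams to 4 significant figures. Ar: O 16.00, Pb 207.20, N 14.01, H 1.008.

Pure Pb(NO3)2 = 48.21 × 0.7686 = 37.054 g.
M(Pb(NO3)2) = 207.20 + 2(14.01) + 6(16.00) = 331.22 g/mol.
M(HNO3) = 1.008 + 14.01 + 3(16.00) = 63.018 g/mol.
n(Pb(NO3)2) = 37.054 / 331.22 = 0.11187 mol.
Step 1 (Pb(NO3)2:NO2 = 2:4): theoretical n(NO2) = 0.22374 mol; at 75.14% yield, n(NO2) = 0.16812 mol.
Step 2 (NO2:HNO3 = 3:2): theoretical n(HNO3) = 0.11208 mol, so theoretical mass = 0.11208 × 63.018 = 7.0631 g.
At 65.30% yield, actual mass of HNO3 = 7.0631 × 0.6530 = 4.6122 g.

4.612 g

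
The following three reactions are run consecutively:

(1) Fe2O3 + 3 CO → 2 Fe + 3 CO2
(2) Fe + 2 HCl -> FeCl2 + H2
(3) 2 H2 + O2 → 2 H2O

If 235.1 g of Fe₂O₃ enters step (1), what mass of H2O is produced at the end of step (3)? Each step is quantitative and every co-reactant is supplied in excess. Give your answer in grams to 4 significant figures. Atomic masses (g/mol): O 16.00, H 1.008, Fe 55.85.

53.04 g

M(Fe2O3) = 2(55.85) + 3(16.00) = 159.70 g/mol.
M(H2O) = 2(1.008) + 16.00 = 18.016 g/mol.
n(Fe2O3) = 235.1 / 159.70 = 1.4721 mol.
Reaction (1): Fe2O3→Fe ratio 1:2 ⇒ n(Fe) = 2.9443 mol.
Reaction (2): Fe→H2 ratio 1:1 ⇒ n(H2) = 2.9443 mol.
Reaction (3): H2→H2O ratio 2:2 ⇒ n(H2O) = 2.9443 mol.
Mass of H2O = 2.9443 × 18.016 = 53.044 g.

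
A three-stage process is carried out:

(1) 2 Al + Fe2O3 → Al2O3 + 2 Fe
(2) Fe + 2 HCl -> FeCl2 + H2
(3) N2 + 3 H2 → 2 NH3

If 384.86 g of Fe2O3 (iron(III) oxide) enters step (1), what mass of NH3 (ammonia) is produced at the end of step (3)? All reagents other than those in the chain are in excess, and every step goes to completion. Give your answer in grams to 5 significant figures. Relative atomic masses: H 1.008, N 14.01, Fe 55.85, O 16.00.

M(Fe2O3) = 2(55.85) + 3(16.00) = 159.70 g/mol.
M(NH3) = 14.01 + 3(1.008) = 17.034 g/mol.
n(Fe2O3) = 384.86 / 159.70 = 2.40989 mol.
Reaction (1): Fe2O3→Fe ratio 1:2 ⇒ n(Fe) = 4.81979 mol.
Reaction (2): Fe→H2 ratio 1:1 ⇒ n(H2) = 4.81979 mol.
Reaction (3): H2→NH3 ratio 3:2 ⇒ n(NH3) = 3.21319 mol.
Mass of NH3 = 3.21319 × 17.034 = 54.7335 g.

54.734 g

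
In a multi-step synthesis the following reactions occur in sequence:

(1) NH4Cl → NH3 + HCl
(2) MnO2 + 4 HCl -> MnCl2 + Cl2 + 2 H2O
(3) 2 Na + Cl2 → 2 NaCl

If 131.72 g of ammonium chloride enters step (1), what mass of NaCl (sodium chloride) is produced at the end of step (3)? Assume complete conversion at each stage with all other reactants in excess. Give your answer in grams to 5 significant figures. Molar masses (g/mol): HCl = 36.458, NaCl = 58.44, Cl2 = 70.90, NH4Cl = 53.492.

71.952 g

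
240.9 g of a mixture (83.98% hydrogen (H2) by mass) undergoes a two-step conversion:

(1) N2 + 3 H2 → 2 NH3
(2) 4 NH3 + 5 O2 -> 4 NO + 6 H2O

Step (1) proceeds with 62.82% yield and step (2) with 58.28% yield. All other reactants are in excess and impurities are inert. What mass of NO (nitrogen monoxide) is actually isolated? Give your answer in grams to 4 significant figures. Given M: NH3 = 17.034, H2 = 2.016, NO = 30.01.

735.0 g

Pure H2 = 240.9 × 0.8398 = 202.31 g.
n(H2) = 202.31 / 2.016 = 100.35 mol.
Step 1 (H2:NH3 = 3:2): theoretical n(NH3) = 66.901 mol; at 62.82% yield, n(NH3) = 42.027 mol.
Step 2 (NH3:NO = 4:4): theoretical n(NO) = 42.027 mol, so theoretical mass = 42.027 × 30.01 = 1261.2 g.
At 58.28% yield, actual mass of NO = 1261.2 × 0.5828 = 735.05 g.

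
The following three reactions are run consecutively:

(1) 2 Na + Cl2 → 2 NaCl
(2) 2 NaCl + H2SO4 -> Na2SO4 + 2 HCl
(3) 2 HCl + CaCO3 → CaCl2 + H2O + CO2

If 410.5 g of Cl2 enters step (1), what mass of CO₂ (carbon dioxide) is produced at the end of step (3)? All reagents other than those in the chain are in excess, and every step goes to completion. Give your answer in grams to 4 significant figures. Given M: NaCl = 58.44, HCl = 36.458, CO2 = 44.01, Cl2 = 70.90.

254.8 g

n(Cl2) = 410.5 / 70.90 = 5.7898 mol.
Reaction (1): Cl2→NaCl ratio 1:2 ⇒ n(NaCl) = 11.580 mol.
Reaction (2): NaCl→HCl ratio 2:2 ⇒ n(HCl) = 11.580 mol.
Reaction (3): HCl→CO2 ratio 2:1 ⇒ n(CO2) = 5.7898 mol.
Mass of CO2 = 5.7898 × 44.01 = 254.81 g.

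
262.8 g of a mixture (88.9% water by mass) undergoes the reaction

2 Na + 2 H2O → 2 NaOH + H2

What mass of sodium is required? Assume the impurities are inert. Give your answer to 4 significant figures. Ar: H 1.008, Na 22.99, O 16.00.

Mass of pure H2O = 262.8 g × 0.889 = 233.63 g.
M(H2O) = 2(1.008) + 16.00 = 18.016 g/mol.
M(Na) = 22.99 g/mol.
n(H2O) = 233.63 g / 18.016 g/mol = 12.968 mol.
From the equation the H2O:Na mole ratio is 2:2, so n(Na) = 12.968 × 2/2 = 12.968 mol.
Mass of Na = 12.968 mol × 22.99 g/mol = 298.13 g.

298.1 g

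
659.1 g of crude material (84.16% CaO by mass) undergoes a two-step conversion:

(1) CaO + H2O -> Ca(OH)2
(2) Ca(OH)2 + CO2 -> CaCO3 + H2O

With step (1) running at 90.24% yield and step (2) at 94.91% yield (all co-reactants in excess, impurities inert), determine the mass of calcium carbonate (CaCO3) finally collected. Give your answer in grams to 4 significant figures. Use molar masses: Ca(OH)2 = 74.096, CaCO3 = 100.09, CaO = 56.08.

Pure CaO = 659.1 × 0.8416 = 554.70 g.
n(CaO) = 554.70 / 56.08 = 9.8912 mol.
Step 1 (CaO:Ca(OH)2 = 1:1): theoretical n(Ca(OH)2) = 9.8912 mol; at 90.24% yield, n(Ca(OH)2) = 8.9258 mol.
Step 2 (Ca(OH)2:CaCO3 = 1:1): theoretical n(CaCO3) = 8.9258 mol, so theoretical mass = 8.9258 × 100.09 = 893.39 g.
At 94.91% yield, actual mass of CaCO3 = 893.39 × 0.9491 = 847.91 g.

847.9 g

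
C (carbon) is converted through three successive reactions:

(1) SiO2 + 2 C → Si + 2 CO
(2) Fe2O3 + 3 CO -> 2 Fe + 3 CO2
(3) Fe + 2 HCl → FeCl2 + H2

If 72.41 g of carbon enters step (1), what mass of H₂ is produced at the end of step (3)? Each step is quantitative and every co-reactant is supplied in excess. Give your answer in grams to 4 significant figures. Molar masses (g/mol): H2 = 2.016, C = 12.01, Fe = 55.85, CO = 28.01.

n(C) = 72.41 / 12.01 = 6.0291 mol.
Reaction (1): C→CO ratio 2:2 ⇒ n(CO) = 6.0291 mol.
Reaction (2): CO→Fe ratio 3:2 ⇒ n(Fe) = 4.0194 mol.
Reaction (3): Fe→H2 ratio 1:1 ⇒ n(H2) = 4.0194 mol.
Mass of H2 = 4.0194 × 2.016 = 8.1032 g.

8.103 g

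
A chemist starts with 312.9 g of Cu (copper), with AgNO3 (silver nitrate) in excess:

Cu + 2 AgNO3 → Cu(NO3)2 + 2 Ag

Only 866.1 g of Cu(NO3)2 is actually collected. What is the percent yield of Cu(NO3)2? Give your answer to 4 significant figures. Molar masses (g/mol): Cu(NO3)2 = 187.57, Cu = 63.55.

n(Cu) = 312.90 g / 63.55 g/mol = 4.9237 mol.
From the equation the Cu:Cu(NO3)2 mole ratio is 1:1, so n(Cu(NO3)2) = 4.9237 × 1/1 = 4.9237 mol.
Mass of Cu(NO3)2 = 4.9237 mol × 187.57 g/mol = 923.54 g.
This is the theoretical yield. Percent yield = 866.1 g / 923.54 g × 100% = 93.781%.

93.78 %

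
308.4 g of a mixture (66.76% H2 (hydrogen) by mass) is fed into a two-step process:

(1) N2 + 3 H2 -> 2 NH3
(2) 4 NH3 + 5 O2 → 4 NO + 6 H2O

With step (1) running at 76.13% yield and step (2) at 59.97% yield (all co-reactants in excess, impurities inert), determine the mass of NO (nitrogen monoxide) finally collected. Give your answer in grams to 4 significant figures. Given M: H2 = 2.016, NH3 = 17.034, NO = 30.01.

932.8 g

Pure H2 = 308.4 × 0.6676 = 205.89 g.
n(H2) = 205.89 / 2.016 = 102.13 mol.
Step 1 (H2:NH3 = 3:2): theoretical n(NH3) = 68.085 mol; at 76.13% yield, n(NH3) = 51.833 mol.
Step 2 (NH3:NO = 4:4): theoretical n(NO) = 51.833 mol, so theoretical mass = 51.833 × 30.01 = 1555.5 g.
At 59.97% yield, actual mass of NO = 1555.5 × 0.5997 = 932.83 g.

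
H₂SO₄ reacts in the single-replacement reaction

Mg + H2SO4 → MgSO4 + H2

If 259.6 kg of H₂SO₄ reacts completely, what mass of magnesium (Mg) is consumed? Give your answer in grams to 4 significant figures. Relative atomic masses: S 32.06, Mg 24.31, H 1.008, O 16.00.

64350 g

M(H2SO4) = 2(1.008) + 32.06 + 4(16.00) = 98.076 g/mol.
M(Mg) = 24.31 g/mol.
Convert: 259.6 kg = 259600 g.
n(H2SO4) = 259600 g / 98.076 g/mol = 2646.9 mol.
From the equation the H2SO4:Mg mole ratio is 1:1, so n(Mg) = 2646.9 × 1/1 = 2646.9 mol.
Mass of Mg = 2646.9 mol × 24.31 g/mol = 64347 g.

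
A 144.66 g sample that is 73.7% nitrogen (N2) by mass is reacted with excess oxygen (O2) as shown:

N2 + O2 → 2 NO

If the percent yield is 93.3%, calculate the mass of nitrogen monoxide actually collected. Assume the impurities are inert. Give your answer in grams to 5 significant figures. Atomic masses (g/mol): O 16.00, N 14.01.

Pure N2 available = 144.66 g × 0.737 = 106.614 g.
M(N2) = 2(14.01) = 28.02 g/mol.
M(NO) = 14.01 + 16.00 = 30.01 g/mol.
n(N2) = 106.614 g / 28.02 g/mol = 3.80494 mol.
From the equation the N2:NO mole ratio is 1:2, so n(NO) = 3.80494 × 2/1 = 7.60988 mol.
Mass of NO = 7.60988 mol × 30.01 g/mol = 228.373 g.
Actual mass collected = 228.373 g × 0.933 = 213.072 g.

213.07 g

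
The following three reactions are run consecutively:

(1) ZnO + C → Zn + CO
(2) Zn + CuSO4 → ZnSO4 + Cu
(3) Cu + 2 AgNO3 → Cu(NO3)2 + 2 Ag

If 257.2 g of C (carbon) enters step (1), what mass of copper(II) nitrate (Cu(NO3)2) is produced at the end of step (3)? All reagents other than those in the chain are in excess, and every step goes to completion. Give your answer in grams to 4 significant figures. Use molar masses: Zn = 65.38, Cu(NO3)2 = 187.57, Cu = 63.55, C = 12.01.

n(C) = 257.2 / 12.01 = 21.415 mol.
Reaction (1): C→Zn ratio 1:1 ⇒ n(Zn) = 21.415 mol.
Reaction (2): Zn→Cu ratio 1:1 ⇒ n(Cu) = 21.415 mol.
Reaction (3): Cu→Cu(NO3)2 ratio 1:1 ⇒ n(Cu(NO3)2) = 21.415 mol.
Mass of Cu(NO3)2 = 21.415 × 187.57 = 4016.9 g.

4017 g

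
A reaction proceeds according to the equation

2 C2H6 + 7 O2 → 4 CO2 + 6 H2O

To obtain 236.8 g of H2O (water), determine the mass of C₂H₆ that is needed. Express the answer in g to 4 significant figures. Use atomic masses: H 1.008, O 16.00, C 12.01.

M(H2O) = 2(1.008) + 16.00 = 18.016 g/mol.
M(C2H6) = 2(12.01) + 6(1.008) = 30.068 g/mol.
n(H2O) = 236.80 g / 18.016 g/mol = 13.144 mol.
From the equation the H2O:C2H6 mole ratio is 6:2, so n(C2H6) = 13.144 × 2/6 = 4.3813 mol.
Mass of C2H6 = 4.3813 mol × 30.068 g/mol = 131.74 g.

131.7 g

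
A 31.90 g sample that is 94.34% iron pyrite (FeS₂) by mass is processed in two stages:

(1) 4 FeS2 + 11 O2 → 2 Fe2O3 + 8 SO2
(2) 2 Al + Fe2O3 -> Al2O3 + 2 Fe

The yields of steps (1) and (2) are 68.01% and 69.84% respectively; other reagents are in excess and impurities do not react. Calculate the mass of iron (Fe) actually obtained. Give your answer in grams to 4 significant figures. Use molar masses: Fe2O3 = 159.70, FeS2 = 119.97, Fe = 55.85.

6.654 g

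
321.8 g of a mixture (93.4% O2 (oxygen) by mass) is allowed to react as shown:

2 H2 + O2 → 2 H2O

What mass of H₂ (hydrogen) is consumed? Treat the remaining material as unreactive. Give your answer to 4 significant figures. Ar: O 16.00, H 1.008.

Mass of pure O2 = 321.8 g × 0.934 = 300.56 g.
M(O2) = 2(16.00) = 32.00 g/mol.
M(H2) = 2(1.008) = 2.016 g/mol.
n(O2) = 300.56 g / 32.00 g/mol = 9.3925 mol.
From the equation the O2:H2 mole ratio is 1:2, so n(H2) = 9.3925 × 2/1 = 18.785 mol.
Mass of H2 = 18.785 mol × 2.016 g/mol = 37.871 g.

37.87 g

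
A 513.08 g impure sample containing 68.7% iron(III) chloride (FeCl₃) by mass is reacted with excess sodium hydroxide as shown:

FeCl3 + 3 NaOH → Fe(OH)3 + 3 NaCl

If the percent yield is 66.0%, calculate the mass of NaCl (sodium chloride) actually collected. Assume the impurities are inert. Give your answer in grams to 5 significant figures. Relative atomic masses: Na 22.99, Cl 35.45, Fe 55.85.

Pure FeCl3 available = 513.08 g × 0.687 = 352.486 g.
M(FeCl3) = 55.85 + 3(35.45) = 162.20 g/mol.
M(NaCl) = 22.99 + 35.45 = 58.44 g/mol.
n(FeCl3) = 352.486 g / 162.20 g/mol = 2.17316 mol.
From the equation the FeCl3:NaCl mole ratio is 1:3, so n(NaCl) = 2.17316 × 3/1 = 6.51947 mol.
Mass of NaCl = 6.51947 mol × 58.44 g/mol = 380.998 g.
Actual mass collected = 380.998 g × 0.660 = 251.459 g.

251.46 g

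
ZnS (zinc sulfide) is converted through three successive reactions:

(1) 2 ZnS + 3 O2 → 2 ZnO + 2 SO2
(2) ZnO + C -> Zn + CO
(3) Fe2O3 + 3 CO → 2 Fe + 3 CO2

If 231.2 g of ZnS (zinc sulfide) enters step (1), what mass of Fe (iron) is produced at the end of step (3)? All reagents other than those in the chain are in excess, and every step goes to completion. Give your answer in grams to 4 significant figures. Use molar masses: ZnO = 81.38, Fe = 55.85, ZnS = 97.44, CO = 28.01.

n(ZnS) = 231.2 / 97.44 = 2.3727 mol.
Reaction (1): ZnS→ZnO ratio 2:2 ⇒ n(ZnO) = 2.3727 mol.
Reaction (2): ZnO→CO ratio 1:1 ⇒ n(CO) = 2.3727 mol.
Reaction (3): CO→Fe ratio 3:2 ⇒ n(Fe) = 1.5818 mol.
Mass of Fe = 1.5818 × 55.85 = 88.345 g.

88.35 g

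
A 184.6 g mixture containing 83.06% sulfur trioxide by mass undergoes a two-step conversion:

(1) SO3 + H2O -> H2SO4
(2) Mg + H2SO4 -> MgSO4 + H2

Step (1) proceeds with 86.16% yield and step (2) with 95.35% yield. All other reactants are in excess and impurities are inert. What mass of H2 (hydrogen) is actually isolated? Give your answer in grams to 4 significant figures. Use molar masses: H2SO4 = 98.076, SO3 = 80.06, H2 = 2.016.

3.172 g

Pure SO3 = 184.6 × 0.8306 = 153.33 g.
n(SO3) = 153.33 / 80.06 = 1.9152 mol.
Step 1 (SO3:H2SO4 = 1:1): theoretical n(H2SO4) = 1.9152 mol; at 86.16% yield, n(H2SO4) = 1.6501 mol.
Step 2 (H2SO4:H2 = 1:1): theoretical n(H2) = 1.6501 mol, so theoretical mass = 1.6501 × 2.016 = 3.3266 g.
At 95.35% yield, actual mass of H2 = 3.3266 × 0.9535 = 3.1719 g.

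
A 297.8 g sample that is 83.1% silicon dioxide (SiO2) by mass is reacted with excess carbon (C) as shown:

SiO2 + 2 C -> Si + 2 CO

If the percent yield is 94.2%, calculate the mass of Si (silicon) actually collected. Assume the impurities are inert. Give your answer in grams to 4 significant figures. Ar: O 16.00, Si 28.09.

109.0 g

Pure SiO2 available = 297.8 g × 0.831 = 247.47 g.
M(SiO2) = 28.09 + 2(16.00) = 60.09 g/mol.
M(Si) = 28.09 g/mol.
n(SiO2) = 247.47 g / 60.09 g/mol = 4.1184 mol.
From the equation the SiO2:Si mole ratio is 1:1, so n(Si) = 4.1184 × 1/1 = 4.1184 mol.
Mass of Si = 4.1184 mol × 28.09 g/mol = 115.68 g.
Actual mass collected = 115.68 g × 0.942 = 108.97 g.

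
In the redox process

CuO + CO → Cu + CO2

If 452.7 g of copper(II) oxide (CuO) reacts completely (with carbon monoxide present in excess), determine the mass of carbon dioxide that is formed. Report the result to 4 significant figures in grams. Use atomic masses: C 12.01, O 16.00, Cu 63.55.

M(CuO) = 63.55 + 16.00 = 79.55 g/mol.
M(CO2) = 12.01 + 2(16.00) = 44.01 g/mol.
n(CuO) = 452.70 g / 79.55 g/mol = 5.6908 mol.
From the equation the CuO:CO2 mole ratio is 1:1, so n(CO2) = 5.6908 × 1/1 = 5.6908 mol.
Mass of CO2 = 5.6908 mol × 44.01 g/mol = 250.45 g.

250.5 g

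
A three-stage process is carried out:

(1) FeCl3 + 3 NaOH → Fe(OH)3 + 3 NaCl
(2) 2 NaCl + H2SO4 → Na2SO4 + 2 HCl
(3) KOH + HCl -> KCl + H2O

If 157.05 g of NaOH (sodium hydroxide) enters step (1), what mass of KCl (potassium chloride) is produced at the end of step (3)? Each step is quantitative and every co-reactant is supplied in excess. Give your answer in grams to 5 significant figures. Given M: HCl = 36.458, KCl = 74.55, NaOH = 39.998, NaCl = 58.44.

292.72 g

n(NaOH) = 157.05 / 39.998 = 3.92645 mol.
Reaction (1): NaOH→NaCl ratio 3:3 ⇒ n(NaCl) = 3.92645 mol.
Reaction (2): NaCl→HCl ratio 2:2 ⇒ n(HCl) = 3.92645 mol.
Reaction (3): HCl→KCl ratio 1:1 ⇒ n(KCl) = 3.92645 mol.
Mass of KCl = 3.92645 × 74.55 = 292.717 g.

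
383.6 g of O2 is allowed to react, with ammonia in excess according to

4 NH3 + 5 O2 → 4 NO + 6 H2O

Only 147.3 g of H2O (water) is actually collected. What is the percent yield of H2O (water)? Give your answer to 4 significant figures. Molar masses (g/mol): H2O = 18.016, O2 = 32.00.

56.84 %

n(O2) = 383.60 g / 32.00 g/mol = 11.988 mol.
From the equation the O2:H2O mole ratio is 5:6, so n(H2O) = 11.988 × 6/5 = 14.385 mol.
Mass of H2O = 14.385 mol × 18.016 g/mol = 259.16 g.
This is the theoretical yield. Percent yield = 147.3 g / 259.16 g × 100% = 56.837%.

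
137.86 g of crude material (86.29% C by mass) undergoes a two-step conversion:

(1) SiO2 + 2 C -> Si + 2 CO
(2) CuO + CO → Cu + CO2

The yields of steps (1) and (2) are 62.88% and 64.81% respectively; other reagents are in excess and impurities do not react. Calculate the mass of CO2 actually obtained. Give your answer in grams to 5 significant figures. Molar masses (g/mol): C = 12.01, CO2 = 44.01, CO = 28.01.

Pure C = 137.86 × 0.8629 = 118.959 g.
n(C) = 118.959 / 12.01 = 9.90503 mol.
Step 1 (C:CO = 2:2): theoretical n(CO) = 9.90503 mol; at 62.88% yield, n(CO) = 6.22828 mol.
Step 2 (CO:CO2 = 1:1): theoretical n(CO2) = 6.22828 mol, so theoretical mass = 6.22828 × 44.01 = 274.107 g.
At 64.81% yield, actual mass of CO2 = 274.107 × 0.6481 = 177.649 g.

177.65 g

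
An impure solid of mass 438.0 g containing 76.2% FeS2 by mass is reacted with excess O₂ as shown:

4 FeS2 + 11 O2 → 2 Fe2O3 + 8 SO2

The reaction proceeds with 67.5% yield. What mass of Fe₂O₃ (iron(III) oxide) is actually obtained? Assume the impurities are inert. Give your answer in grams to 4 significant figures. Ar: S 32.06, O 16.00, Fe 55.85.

149.9 g

Pure FeS2 available = 438.0 g × 0.762 = 333.76 g.
M(FeS2) = 55.85 + 2(32.06) = 119.97 g/mol.
M(Fe2O3) = 2(55.85) + 3(16.00) = 159.70 g/mol.
n(FeS2) = 333.76 g / 119.97 g/mol = 2.7820 mol.
From the equation the FeS2:Fe2O3 mole ratio is 4:2, so n(Fe2O3) = 2.7820 × 2/4 = 1.3910 mol.
Mass of Fe2O3 = 1.3910 mol × 159.70 g/mol = 222.14 g.
Actual mass collected = 222.14 g × 0.675 = 149.95 g.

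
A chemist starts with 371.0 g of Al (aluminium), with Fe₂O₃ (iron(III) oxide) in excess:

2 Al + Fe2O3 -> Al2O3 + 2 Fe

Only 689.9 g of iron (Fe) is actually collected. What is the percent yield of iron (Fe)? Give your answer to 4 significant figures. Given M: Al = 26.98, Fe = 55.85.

n(Al) = 371.00 g / 26.98 g/mol = 13.751 mol.
From the equation the Al:Fe mole ratio is 2:2, so n(Fe) = 13.751 × 2/2 = 13.751 mol.
Mass of Fe = 13.751 mol × 55.85 g/mol = 767.99 g.
This is the theoretical yield. Percent yield = 689.9 g / 767.99 g × 100% = 89.832%.

89.83 %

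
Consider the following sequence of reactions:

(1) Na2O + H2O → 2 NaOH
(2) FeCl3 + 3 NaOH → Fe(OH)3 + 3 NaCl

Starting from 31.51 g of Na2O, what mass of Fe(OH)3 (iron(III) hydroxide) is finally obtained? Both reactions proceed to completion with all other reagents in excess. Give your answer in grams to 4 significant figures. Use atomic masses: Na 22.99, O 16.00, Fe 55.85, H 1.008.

M(Na2O) = 2(22.99) + 16.00 = 61.98 g/mol.
M(Fe(OH)3) = 55.85 + 3(16.00) + 3(1.008) = 106.874 g/mol.
n(Na2O) = 31.510 / 61.98 = 0.50839 mol.
Step 1 gives a 1:2 ratio of Na2O to NaOH, so n(NaOH) = 1.0168 mol.
In step 2 the NaOH:Fe(OH)3 ratio is 3:1, so n(Fe(OH)3) = 0.33893 mol.
Mass of Fe(OH)3 = 0.33893 × 106.874 = 36.222 g.

36.22 g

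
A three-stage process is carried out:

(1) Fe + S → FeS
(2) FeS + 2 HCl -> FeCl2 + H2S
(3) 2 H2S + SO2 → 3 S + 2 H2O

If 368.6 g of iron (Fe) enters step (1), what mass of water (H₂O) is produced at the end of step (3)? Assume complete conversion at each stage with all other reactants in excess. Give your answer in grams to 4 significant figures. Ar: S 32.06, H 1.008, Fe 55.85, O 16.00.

118.9 g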